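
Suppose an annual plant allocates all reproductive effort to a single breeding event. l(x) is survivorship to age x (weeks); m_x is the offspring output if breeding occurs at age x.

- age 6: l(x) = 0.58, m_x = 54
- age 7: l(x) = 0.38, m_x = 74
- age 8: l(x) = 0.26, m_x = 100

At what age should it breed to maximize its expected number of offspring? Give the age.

Expected offspring if breeding at age x = l(x) × m_x:
  age 6: 0.58 × 54 = 31.320
  age 7: 0.38 × 74 = 28.120
  age 8: 0.26 × 100 = 26.000
Maximum at age 6 (31.320).

6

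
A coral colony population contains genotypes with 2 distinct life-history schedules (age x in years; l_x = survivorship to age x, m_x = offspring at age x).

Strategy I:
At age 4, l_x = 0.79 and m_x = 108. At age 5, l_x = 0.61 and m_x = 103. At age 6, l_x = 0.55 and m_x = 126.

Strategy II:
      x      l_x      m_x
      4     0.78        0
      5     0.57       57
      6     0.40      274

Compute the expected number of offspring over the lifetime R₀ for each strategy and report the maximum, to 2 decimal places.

217.45

Strategy I: R₀ = 0.79×108 + 0.61×103 + 0.55×126 = 217.4500
Strategy II: R₀ = 0.78×0 + 0.57×57 + 0.40×274 = 142.0900
Highest R₀: strategy I with 217.4500.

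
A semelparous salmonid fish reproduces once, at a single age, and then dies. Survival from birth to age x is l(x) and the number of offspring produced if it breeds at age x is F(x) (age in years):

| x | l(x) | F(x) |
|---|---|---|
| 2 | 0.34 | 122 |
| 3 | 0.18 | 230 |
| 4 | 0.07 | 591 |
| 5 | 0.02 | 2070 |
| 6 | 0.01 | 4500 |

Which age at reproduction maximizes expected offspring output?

6

Expected offspring if breeding at age x = l(x) × F(x):
  age 2: 0.34 × 122 = 41.480
  age 3: 0.18 × 230 = 41.400
  age 4: 0.07 × 591 = 41.370
  age 5: 0.02 × 2070 = 41.400
  age 6: 0.01 × 4500 = 45.000
Maximum at age 6 (45.000).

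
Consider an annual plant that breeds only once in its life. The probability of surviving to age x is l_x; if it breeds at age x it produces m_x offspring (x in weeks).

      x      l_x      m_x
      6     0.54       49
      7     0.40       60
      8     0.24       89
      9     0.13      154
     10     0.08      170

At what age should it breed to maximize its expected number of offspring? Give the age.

6

Expected offspring if breeding at age x = l_x × m_x:
  age 6: 0.54 × 49 = 26.460
  age 7: 0.40 × 60 = 24.000
  age 8: 0.24 × 89 = 21.360
  age 9: 0.13 × 154 = 20.020
  age 10: 0.08 × 170 = 13.600
Maximum at age 6 (26.460).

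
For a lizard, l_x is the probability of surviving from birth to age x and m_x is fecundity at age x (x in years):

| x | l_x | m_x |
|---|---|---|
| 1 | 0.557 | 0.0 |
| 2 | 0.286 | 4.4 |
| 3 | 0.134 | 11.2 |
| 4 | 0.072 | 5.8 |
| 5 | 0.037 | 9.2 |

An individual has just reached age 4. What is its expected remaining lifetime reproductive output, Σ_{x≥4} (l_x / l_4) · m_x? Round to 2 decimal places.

10.53

l_4 = 0.072. Conditional survival from age 4 to x is l_x / l_4.
  x=4: (0.072/0.072) × 5.8 = 5.8000
  x=5: (0.037/0.072) × 9.2 = 4.7278
Sum = 5.8000 + 4.7278 = 10.5278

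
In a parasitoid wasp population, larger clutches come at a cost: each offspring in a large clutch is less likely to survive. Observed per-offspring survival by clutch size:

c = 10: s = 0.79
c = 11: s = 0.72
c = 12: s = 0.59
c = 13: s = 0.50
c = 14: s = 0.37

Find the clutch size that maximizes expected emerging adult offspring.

Expected emerging adult offspring = c × s(c):
  c=10: 10 × 0.79 = 7.900
  c=11: 11 × 0.72 = 7.920
  c=12: 12 × 0.59 = 7.080
  c=13: 13 × 0.50 = 6.500
  c=14: 14 × 0.37 = 5.180
Maximum at c = 11 (7.920 emerging adult offspring).

11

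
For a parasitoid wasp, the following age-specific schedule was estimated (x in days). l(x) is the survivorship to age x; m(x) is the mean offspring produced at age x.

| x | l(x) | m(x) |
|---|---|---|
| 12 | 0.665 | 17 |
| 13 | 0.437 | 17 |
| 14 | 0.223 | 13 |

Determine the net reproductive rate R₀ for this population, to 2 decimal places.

R₀ = Σ l(x) m(x):
  age 12: 0.665 × 17 = 11.3050
  age 13: 0.437 × 17 = 7.4290
  age 14: 0.223 × 13 = 2.8990
R₀ = 11.3050 + 7.4290 + 2.8990 = 21.6330

21.63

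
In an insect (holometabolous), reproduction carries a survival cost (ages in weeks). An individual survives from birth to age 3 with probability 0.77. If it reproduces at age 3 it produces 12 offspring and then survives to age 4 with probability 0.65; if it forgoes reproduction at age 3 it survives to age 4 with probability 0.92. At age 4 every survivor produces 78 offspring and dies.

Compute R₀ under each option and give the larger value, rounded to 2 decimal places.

breed at age 3: R₀ = 0.77 × (12 + 0.65 × 78) = 0.77 × 62.7000 = 48.2790
delay to age 4: R₀ = 0.77 × (0.92 × 78) = 0.77 × 71.7600 = 55.2552
Higher: delay to age 4 (55.2552).

55.26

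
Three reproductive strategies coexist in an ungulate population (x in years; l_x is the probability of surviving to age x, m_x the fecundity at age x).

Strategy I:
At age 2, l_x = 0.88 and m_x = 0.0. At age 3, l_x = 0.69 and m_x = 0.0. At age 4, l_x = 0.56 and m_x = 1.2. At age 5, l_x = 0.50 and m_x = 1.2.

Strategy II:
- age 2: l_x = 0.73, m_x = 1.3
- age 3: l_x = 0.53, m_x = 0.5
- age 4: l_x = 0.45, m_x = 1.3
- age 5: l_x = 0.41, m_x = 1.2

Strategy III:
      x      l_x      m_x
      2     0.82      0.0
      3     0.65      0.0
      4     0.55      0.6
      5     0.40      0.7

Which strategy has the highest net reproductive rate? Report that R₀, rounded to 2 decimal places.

2.29

Strategy I: R₀ = 0.88×0.0 + 0.69×0.0 + 0.56×1.2 + 0.50×1.2 = 1.2720
Strategy II: R₀ = 0.73×1.3 + 0.53×0.5 + 0.45×1.3 + 0.41×1.2 = 2.2910
Strategy III: R₀ = 0.82×0.0 + 0.65×0.0 + 0.55×0.6 + 0.40×0.7 = 0.6100
Highest R₀: strategy II with 2.2910.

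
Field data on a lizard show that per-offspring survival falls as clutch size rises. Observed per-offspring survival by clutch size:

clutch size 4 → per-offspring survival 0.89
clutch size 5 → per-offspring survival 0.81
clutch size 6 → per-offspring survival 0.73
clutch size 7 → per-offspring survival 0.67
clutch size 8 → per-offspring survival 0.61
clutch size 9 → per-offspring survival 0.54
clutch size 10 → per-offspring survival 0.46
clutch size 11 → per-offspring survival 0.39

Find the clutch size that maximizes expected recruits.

Expected recruits = c × s(c):
  c=4: 4 × 0.89 = 3.560
  c=5: 5 × 0.81 = 4.050
  c=6: 6 × 0.73 = 4.380
  c=7: 7 × 0.67 = 4.690
  c=8: 8 × 0.61 = 4.880
  c=9: 9 × 0.54 = 4.860
  c=10: 10 × 0.46 = 4.600
  c=11: 11 × 0.39 = 4.290
Maximum at c = 8 (4.880 recruits).

8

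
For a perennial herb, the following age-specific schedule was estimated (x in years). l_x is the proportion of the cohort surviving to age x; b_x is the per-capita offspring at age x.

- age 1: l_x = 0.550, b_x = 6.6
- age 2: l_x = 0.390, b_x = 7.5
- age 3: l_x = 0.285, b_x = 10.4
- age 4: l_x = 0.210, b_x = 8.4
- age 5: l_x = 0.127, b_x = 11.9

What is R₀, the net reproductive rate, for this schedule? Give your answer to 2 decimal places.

R₀ = Σ l_x b_x:
  age 1: 0.550 × 6.6 = 3.6300
  age 2: 0.390 × 7.5 = 2.9250
  age 3: 0.285 × 10.4 = 2.9640
  age 4: 0.210 × 8.4 = 1.7640
  age 5: 0.127 × 11.9 = 1.5113
R₀ = 3.6300 + 2.9250 + 2.9640 + 1.7640 + 1.5113 = 12.7943

12.79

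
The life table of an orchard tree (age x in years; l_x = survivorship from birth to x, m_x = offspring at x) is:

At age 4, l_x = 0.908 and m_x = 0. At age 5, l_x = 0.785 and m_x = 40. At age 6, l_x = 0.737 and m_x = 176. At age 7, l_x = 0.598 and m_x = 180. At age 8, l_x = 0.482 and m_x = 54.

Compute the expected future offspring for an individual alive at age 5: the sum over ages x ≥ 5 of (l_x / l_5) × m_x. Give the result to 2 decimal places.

375.52

l_5 = 0.785. Conditional survival from age 5 to x is l_x / l_5.
  x=5: (0.785/0.785) × 40 = 40.0000
  x=6: (0.737/0.785) × 176 = 165.2382
  x=7: (0.598/0.785) × 180 = 137.1210
  x=8: (0.482/0.785) × 54 = 33.1567
Sum = 40.0000 + 165.2382 + 137.1210 + 33.1567 = 375.5159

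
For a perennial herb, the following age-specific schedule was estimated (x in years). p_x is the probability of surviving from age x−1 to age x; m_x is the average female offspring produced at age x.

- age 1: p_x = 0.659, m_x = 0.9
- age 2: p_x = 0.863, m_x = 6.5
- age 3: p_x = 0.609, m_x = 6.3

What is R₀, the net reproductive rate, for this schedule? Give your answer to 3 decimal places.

Survivorship from birth: l_x = p_1·p_2·…·p_x.
  l_1 = 0.65900
  l_2 = 0.56872
  l_3 = 0.34635
R₀ = Σ l_x m_x:
  age 1: 0.65900 × 0.9 = 0.5931
  age 2: 0.56872 × 6.5 = 3.6967
  age 3: 0.34635 × 6.3 = 2.1820
R₀ = 0.5931 + 3.6967 + 2.1820 = 6.4718

6.472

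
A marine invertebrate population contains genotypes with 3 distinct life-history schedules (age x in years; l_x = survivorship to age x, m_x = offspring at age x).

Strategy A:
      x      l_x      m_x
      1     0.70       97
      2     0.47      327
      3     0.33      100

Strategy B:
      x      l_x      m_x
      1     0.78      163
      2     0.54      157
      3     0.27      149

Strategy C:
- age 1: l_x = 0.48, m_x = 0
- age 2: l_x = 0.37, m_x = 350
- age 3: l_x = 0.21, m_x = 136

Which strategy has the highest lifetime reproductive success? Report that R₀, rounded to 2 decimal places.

Strategy A: R₀ = 0.70×97 + 0.47×327 + 0.33×100 = 254.5900
Strategy B: R₀ = 0.78×163 + 0.54×157 + 0.27×149 = 252.1500
Strategy C: R₀ = 0.48×0 + 0.37×350 + 0.21×136 = 158.0600
Highest R₀: strategy A with 254.5900.

254.59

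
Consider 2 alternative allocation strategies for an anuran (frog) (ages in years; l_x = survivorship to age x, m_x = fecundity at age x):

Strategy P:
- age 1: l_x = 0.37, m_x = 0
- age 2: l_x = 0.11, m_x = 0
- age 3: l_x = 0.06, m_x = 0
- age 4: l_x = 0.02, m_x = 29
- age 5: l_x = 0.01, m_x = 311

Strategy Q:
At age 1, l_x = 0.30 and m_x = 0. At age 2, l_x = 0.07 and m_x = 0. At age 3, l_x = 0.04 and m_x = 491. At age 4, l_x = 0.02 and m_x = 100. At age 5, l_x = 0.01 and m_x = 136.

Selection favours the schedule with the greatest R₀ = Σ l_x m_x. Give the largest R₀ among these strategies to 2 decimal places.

Strategy P: R₀ = 0.37×0 + 0.11×0 + 0.06×0 + 0.02×29 + 0.01×311 = 3.6900
Strategy Q: R₀ = 0.30×0 + 0.07×0 + 0.04×491 + 0.02×100 + 0.01×136 = 23.0000
Highest R₀: strategy Q with 23.0000.

23.00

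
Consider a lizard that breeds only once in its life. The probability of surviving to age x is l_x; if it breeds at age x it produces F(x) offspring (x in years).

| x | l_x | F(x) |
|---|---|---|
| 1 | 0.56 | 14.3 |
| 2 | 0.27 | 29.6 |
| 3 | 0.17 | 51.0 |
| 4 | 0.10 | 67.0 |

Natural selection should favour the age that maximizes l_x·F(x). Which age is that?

3

Expected offspring if breeding at age x = l_x × F(x):
  age 1: 0.56 × 14.3 = 8.008
  age 2: 0.27 × 29.6 = 7.992
  age 3: 0.17 × 51.0 = 8.670
  age 4: 0.10 × 67.0 = 6.700
Maximum at age 3 (8.670).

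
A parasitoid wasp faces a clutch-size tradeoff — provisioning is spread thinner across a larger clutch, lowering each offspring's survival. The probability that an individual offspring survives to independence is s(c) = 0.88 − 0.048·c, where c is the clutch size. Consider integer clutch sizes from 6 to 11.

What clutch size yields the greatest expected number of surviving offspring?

Expected surviving offspring = c × s(c):
  c=6: 6 × 0.592 = 3.552
  c=7: 7 × 0.544 = 3.808
  c=8: 8 × 0.496 = 3.968
  c=9: 9 × 0.448 = 4.032
  c=10: 10 × 0.400 = 4.000
  c=11: 11 × 0.352 = 3.872
Maximum at c = 9 (4.032 surviving offspring).

9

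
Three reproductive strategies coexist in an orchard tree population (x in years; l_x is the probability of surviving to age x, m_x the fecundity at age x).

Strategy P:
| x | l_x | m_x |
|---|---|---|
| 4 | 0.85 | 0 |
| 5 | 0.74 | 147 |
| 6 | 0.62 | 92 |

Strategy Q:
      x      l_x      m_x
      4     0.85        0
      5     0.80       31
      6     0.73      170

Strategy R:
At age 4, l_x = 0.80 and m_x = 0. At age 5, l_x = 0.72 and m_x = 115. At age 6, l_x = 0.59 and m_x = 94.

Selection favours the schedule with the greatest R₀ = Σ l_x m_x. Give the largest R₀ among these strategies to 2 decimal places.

Strategy P: R₀ = 0.85×0 + 0.74×147 + 0.62×92 = 165.8200
Strategy Q: R₀ = 0.85×0 + 0.80×31 + 0.73×170 = 148.9000
Strategy R: R₀ = 0.80×0 + 0.72×115 + 0.59×94 = 138.2600
Highest R₀: strategy P with 165.8200.

165.82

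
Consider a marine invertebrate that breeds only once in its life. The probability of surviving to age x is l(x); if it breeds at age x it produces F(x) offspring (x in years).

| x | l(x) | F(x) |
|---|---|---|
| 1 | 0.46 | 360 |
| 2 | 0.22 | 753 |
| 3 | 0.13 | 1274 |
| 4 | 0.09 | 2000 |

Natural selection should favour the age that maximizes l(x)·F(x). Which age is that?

Expected offspring if breeding at age x = l(x) × F(x):
  age 1: 0.46 × 360 = 165.600
  age 2: 0.22 × 753 = 165.660
  age 3: 0.13 × 1274 = 165.620
  age 4: 0.09 × 2000 = 180.000
Maximum at age 4 (180.000).

4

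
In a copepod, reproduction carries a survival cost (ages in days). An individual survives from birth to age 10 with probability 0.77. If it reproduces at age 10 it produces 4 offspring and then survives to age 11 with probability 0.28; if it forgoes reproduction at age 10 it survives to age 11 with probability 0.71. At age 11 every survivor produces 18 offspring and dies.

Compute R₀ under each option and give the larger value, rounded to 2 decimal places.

breed at age 10: R₀ = 0.77 × (4 + 0.28 × 18) = 0.77 × 9.0400 = 6.9608
delay to age 11: R₀ = 0.77 × (0.71 × 18) = 0.77 × 12.7800 = 9.8406
Higher: delay to age 11 (9.8406).

9.84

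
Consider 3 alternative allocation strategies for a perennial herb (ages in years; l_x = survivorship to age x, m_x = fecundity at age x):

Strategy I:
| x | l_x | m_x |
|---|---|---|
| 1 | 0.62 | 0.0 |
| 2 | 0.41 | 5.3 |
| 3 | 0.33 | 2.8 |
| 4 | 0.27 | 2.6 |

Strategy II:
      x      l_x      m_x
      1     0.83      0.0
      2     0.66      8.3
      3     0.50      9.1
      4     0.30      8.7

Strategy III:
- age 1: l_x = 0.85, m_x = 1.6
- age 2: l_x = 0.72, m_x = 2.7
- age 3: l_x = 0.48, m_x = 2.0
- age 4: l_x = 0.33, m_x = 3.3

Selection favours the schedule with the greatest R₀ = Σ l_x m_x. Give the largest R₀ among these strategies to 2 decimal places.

Strategy I: R₀ = 0.62×0.0 + 0.41×5.3 + 0.33×2.8 + 0.27×2.6 = 3.7990
Strategy II: R₀ = 0.83×0.0 + 0.66×8.3 + 0.50×9.1 + 0.30×8.7 = 12.6380
Strategy III: R₀ = 0.85×1.6 + 0.72×2.7 + 0.48×2.0 + 0.33×3.3 = 5.3530
Highest R₀: strategy II with 12.6380.

12.64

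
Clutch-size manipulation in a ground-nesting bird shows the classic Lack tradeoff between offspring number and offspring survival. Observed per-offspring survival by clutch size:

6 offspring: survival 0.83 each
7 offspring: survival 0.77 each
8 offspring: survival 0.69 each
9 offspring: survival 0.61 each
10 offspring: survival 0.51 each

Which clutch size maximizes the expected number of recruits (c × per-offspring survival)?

8

Expected recruits = c × s(c):
  c=6: 6 × 0.83 = 4.980
  c=7: 7 × 0.77 = 5.390
  c=8: 8 × 0.69 = 5.520
  c=9: 9 × 0.61 = 5.490
  c=10: 10 × 0.51 = 5.100
Maximum at c = 8 (5.520 recruits).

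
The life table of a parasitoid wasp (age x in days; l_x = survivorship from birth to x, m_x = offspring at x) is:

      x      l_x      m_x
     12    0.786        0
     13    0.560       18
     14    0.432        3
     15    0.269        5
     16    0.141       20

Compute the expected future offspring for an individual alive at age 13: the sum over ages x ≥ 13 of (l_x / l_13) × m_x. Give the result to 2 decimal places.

l_13 = 0.560. Conditional survival from age 13 to x is l_x / l_13.
  x=13: (0.560/0.560) × 18 = 18.0000
  x=14: (0.432/0.560) × 3 = 2.3143
  x=15: (0.269/0.560) × 5 = 2.4018
  x=16: (0.141/0.560) × 20 = 5.0357
Sum = 18.0000 + 2.3143 + 2.4018 + 5.0357 = 27.7518

27.75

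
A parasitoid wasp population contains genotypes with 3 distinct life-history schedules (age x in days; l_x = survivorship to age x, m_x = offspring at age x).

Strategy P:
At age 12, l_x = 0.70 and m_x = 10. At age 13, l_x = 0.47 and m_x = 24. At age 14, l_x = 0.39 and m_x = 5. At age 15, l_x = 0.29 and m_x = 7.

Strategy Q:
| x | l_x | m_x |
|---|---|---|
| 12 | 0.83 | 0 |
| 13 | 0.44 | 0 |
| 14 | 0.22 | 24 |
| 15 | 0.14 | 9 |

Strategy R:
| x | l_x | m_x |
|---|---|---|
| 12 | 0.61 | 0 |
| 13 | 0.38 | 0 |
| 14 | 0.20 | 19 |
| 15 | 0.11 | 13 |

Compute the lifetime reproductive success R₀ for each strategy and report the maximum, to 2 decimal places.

Strategy P: R₀ = 0.70×10 + 0.47×24 + 0.39×5 + 0.29×7 = 22.2600
Strategy Q: R₀ = 0.83×0 + 0.44×0 + 0.22×24 + 0.14×9 = 6.5400
Strategy R: R₀ = 0.61×0 + 0.38×0 + 0.20×19 + 0.11×13 = 5.2300
Highest R₀: strategy P with 22.2600.

22.26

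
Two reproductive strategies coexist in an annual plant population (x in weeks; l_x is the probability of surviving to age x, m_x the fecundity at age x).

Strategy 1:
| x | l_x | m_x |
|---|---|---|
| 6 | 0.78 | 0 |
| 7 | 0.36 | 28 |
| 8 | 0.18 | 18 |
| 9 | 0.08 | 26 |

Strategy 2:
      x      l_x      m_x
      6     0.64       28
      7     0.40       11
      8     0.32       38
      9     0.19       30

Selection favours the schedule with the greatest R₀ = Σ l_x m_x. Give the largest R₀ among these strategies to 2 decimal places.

Strategy 1: R₀ = 0.78×0 + 0.36×28 + 0.18×18 + 0.08×26 = 15.4000
Strategy 2: R₀ = 0.64×28 + 0.40×11 + 0.32×38 + 0.19×30 = 40.1800
Highest R₀: strategy 2 with 40.1800.

40.18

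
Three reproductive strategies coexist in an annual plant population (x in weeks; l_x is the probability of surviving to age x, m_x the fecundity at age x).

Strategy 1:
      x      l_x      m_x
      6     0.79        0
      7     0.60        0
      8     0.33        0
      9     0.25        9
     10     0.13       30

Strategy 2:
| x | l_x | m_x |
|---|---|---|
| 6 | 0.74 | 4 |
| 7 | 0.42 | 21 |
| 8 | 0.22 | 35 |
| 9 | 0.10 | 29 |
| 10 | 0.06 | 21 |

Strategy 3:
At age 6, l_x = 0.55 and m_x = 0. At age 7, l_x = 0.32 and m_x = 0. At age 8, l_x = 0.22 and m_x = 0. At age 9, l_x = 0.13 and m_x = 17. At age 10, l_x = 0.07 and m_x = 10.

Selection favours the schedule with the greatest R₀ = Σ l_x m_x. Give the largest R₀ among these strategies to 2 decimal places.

Strategy 1: R₀ = 0.79×0 + 0.60×0 + 0.33×0 + 0.25×9 + 0.13×30 = 6.1500
Strategy 2: R₀ = 0.74×4 + 0.42×21 + 0.22×35 + 0.10×29 + 0.06×21 = 23.6400
Strategy 3: R₀ = 0.55×0 + 0.32×0 + 0.22×0 + 0.13×17 + 0.07×10 = 2.9100
Highest R₀: strategy 2 with 23.6400.

23.64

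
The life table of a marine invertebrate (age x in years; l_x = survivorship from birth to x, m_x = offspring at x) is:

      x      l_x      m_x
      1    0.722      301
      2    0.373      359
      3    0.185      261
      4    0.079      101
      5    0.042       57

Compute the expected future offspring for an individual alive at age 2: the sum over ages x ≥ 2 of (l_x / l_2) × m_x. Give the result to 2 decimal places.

516.26

l_2 = 0.373. Conditional survival from age 2 to x is l_x / l_2.
  x=2: (0.373/0.373) × 359 = 359.0000
  x=3: (0.185/0.373) × 261 = 129.4504
  x=4: (0.079/0.373) × 101 = 21.3914
  x=5: (0.042/0.373) × 57 = 6.4182
Sum = 359.0000 + 129.4504 + 21.3914 + 6.4182 = 516.2601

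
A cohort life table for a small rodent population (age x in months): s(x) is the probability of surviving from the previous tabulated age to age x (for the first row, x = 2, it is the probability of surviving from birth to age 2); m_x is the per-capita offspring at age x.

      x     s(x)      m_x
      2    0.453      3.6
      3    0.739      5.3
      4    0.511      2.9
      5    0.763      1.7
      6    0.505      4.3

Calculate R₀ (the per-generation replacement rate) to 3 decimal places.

Survivorship from birth: l_x = s_2·s_3·…·s_x.
  l_2 = 0.45300
  l_3 = 0.33477
  l_4 = 0.17107
  l_5 = 0.13052
  l_6 = 0.06591
R₀ = Σ l_x m_x:
  age 2: 0.45300 × 3.6 = 1.6308
  age 3: 0.33477 × 5.3 = 1.7743
  age 4: 0.17107 × 2.9 = 0.4961
  age 5: 0.13052 × 1.7 = 0.2219
  age 6: 0.06591 × 4.3 = 0.2834
R₀ = 1.6308 + 1.7743 + 0.4961 + 0.2219 + 0.2834 = 4.4065

4.406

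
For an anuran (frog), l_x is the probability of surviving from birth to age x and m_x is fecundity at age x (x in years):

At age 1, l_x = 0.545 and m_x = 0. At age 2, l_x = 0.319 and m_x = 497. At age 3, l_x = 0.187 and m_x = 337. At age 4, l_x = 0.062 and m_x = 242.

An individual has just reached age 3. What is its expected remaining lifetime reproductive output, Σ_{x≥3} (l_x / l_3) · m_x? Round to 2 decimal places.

417.24

l_3 = 0.187. Conditional survival from age 3 to x is l_x / l_3.
  x=3: (0.187/0.187) × 337 = 337.0000
  x=4: (0.062/0.187) × 242 = 80.2353
Sum = 337.0000 + 80.2353 = 417.2353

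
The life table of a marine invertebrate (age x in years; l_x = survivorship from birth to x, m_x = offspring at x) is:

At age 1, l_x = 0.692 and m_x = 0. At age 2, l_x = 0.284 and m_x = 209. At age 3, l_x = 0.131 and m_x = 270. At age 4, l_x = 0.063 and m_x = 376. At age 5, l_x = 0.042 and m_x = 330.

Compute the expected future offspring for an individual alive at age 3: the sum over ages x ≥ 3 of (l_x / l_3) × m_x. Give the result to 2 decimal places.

l_3 = 0.131. Conditional survival from age 3 to x is l_x / l_3.
  x=3: (0.131/0.131) × 270 = 270.0000
  x=4: (0.063/0.131) × 376 = 180.8244
  x=5: (0.042/0.131) × 330 = 105.8015
Sum = 270.0000 + 180.8244 + 105.8015 = 556.6260

556.63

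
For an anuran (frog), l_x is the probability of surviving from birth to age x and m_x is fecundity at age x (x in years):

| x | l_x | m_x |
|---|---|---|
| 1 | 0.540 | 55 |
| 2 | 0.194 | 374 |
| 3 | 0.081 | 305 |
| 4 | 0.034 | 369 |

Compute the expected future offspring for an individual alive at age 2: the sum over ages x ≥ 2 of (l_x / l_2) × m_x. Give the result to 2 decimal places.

566.02

l_2 = 0.194. Conditional survival from age 2 to x is l_x / l_2.
  x=2: (0.194/0.194) × 374 = 374.0000
  x=3: (0.081/0.194) × 305 = 127.3454
  x=4: (0.034/0.194) × 369 = 64.6701
Sum = 374.0000 + 127.3454 + 64.6701 = 566.0155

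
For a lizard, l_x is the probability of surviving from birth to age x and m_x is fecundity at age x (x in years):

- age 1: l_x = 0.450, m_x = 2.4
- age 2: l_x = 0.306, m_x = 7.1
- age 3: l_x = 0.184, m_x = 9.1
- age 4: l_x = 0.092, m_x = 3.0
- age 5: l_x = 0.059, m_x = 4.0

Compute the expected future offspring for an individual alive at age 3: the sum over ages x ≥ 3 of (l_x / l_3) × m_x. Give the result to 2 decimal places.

11.88

l_3 = 0.184. Conditional survival from age 3 to x is l_x / l_3.
  x=3: (0.184/0.184) × 9.1 = 9.1000
  x=4: (0.092/0.184) × 3.0 = 1.5000
  x=5: (0.059/0.184) × 4.0 = 1.2826
Sum = 9.1000 + 1.5000 + 1.2826 = 11.8826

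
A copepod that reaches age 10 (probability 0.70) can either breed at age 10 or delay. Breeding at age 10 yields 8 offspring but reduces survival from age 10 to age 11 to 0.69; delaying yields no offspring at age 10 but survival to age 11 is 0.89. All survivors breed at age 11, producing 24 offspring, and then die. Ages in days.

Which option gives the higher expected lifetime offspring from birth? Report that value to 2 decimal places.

breed at age 10: R₀ = 0.70 × (8 + 0.69 × 24) = 0.70 × 24.5600 = 17.1920
delay to age 11: R₀ = 0.70 × (0.89 × 24) = 0.70 × 21.3600 = 14.9520
Higher: breed at age 10 (17.1920).

17.19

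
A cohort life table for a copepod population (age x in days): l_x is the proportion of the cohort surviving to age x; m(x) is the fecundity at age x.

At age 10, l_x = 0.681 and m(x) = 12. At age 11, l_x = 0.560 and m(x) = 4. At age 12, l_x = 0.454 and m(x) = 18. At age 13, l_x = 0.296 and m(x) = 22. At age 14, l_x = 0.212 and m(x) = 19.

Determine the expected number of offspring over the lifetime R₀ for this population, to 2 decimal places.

29.12

R₀ = Σ l_x m(x):
  age 10: 0.681 × 12 = 8.1720
  age 11: 0.560 × 4 = 2.2400
  age 12: 0.454 × 18 = 8.1720
  age 13: 0.296 × 22 = 6.5120
  age 14: 0.212 × 19 = 4.0280
R₀ = 8.1720 + 2.2400 + 8.1720 + 6.5120 + 4.0280 = 29.1240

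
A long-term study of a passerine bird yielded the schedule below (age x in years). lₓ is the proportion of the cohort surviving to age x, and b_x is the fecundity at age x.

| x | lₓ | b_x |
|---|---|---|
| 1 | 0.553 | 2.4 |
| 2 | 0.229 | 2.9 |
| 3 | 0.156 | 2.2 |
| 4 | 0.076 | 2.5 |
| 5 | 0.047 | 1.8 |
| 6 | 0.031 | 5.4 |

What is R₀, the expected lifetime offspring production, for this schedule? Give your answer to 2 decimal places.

2.78

R₀ = Σ lₓ b_x:
  age 1: 0.553 × 2.4 = 1.3272
  age 2: 0.229 × 2.9 = 0.6641
  age 3: 0.156 × 2.2 = 0.3432
  age 4: 0.076 × 2.5 = 0.1900
  age 5: 0.047 × 1.8 = 0.0846
  age 6: 0.031 × 5.4 = 0.1674
R₀ = 1.3272 + 0.6641 + 0.3432 + 0.1900 + 0.0846 + 0.1674 = 2.7765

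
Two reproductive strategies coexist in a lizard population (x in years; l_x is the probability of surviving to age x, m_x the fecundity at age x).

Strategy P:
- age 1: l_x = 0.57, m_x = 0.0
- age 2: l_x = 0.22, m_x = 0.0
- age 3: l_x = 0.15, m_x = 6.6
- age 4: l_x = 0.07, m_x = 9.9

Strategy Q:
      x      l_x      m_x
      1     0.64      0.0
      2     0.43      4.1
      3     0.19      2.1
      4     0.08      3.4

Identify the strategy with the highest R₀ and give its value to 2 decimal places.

2.43

Strategy P: R₀ = 0.57×0.0 + 0.22×0.0 + 0.15×6.6 + 0.07×9.9 = 1.6830
Strategy Q: R₀ = 0.64×0.0 + 0.43×4.1 + 0.19×2.1 + 0.08×3.4 = 2.4340
Highest R₀: strategy Q with 2.4340.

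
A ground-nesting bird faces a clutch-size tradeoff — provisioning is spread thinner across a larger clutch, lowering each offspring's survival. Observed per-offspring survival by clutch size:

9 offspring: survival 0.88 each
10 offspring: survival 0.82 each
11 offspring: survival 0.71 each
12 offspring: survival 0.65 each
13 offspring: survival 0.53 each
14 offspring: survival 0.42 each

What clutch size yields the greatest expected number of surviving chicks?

10

Expected surviving chicks = c × s(c):
  c=9: 9 × 0.88 = 7.920
  c=10: 10 × 0.82 = 8.200
  c=11: 11 × 0.71 = 7.810
  c=12: 12 × 0.65 = 7.800
  c=13: 13 × 0.53 = 6.890
  c=14: 14 × 0.42 = 5.880
Maximum at c = 10 (8.200 surviving chicks).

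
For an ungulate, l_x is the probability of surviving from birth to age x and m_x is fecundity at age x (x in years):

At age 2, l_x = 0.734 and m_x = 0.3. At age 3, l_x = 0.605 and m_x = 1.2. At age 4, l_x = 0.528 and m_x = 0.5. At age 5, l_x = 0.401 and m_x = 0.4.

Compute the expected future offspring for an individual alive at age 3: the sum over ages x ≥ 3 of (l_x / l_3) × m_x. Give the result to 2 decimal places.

l_3 = 0.605. Conditional survival from age 3 to x is l_x / l_3.
  x=3: (0.605/0.605) × 1.2 = 1.2000
  x=4: (0.528/0.605) × 0.5 = 0.4364
  x=5: (0.401/0.605) × 0.4 = 0.2651
Sum = 1.2000 + 0.4364 + 0.2651 = 1.9015

1.90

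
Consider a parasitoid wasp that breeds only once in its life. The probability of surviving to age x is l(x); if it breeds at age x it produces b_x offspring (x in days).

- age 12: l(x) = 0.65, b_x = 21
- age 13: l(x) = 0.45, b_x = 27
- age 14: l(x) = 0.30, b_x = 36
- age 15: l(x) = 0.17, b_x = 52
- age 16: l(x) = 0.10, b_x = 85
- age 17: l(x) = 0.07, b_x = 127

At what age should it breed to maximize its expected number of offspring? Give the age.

Expected offspring if breeding at age x = l(x) × b_x:
  age 12: 0.65 × 21 = 13.650
  age 13: 0.45 × 27 = 12.150
  age 14: 0.30 × 36 = 10.800
  age 15: 0.17 × 52 = 8.840
  age 16: 0.10 × 85 = 8.500
  age 17: 0.07 × 127 = 8.890
Maximum at age 12 (13.650).

12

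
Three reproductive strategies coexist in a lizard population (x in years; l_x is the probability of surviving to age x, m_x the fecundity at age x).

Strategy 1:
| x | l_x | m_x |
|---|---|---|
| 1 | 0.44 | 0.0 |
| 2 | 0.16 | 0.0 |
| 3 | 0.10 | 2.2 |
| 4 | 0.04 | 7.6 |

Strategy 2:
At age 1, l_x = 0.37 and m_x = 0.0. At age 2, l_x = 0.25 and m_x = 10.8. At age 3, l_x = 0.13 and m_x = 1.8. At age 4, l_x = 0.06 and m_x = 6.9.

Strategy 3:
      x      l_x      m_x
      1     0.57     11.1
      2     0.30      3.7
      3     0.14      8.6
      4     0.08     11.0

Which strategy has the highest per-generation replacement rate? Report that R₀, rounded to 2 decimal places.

Strategy 1: R₀ = 0.44×0.0 + 0.16×0.0 + 0.10×2.2 + 0.04×7.6 = 0.5240
Strategy 2: R₀ = 0.37×0.0 + 0.25×10.8 + 0.13×1.8 + 0.06×6.9 = 3.3480
Strategy 3: R₀ = 0.57×11.1 + 0.30×3.7 + 0.14×8.6 + 0.08×11.0 = 9.5210
Highest R₀: strategy 3 with 9.5210.

9.52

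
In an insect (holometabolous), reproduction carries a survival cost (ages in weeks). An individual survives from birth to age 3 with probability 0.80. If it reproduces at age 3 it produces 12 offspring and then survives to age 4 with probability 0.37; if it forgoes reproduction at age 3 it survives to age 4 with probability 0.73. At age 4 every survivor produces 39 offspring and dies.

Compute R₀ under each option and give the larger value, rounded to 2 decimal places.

breed at age 3: R₀ = 0.80 × (12 + 0.37 × 39) = 0.80 × 26.4300 = 21.1440
delay to age 4: R₀ = 0.80 × (0.73 × 39) = 0.80 × 28.4700 = 22.7760
Higher: delay to age 4 (22.7760).

22.78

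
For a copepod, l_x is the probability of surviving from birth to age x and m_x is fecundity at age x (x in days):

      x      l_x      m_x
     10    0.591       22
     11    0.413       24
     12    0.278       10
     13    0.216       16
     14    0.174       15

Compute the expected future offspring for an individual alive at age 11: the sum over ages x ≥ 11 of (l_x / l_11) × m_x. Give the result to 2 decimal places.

l_11 = 0.413. Conditional survival from age 11 to x is l_x / l_11.
  x=11: (0.413/0.413) × 24 = 24.0000
  x=12: (0.278/0.413) × 10 = 6.7312
  x=13: (0.216/0.413) × 16 = 8.3680
  x=14: (0.174/0.413) × 15 = 6.3196
Sum = 24.0000 + 6.7312 + 8.3680 + 6.3196 = 45.4189

45.42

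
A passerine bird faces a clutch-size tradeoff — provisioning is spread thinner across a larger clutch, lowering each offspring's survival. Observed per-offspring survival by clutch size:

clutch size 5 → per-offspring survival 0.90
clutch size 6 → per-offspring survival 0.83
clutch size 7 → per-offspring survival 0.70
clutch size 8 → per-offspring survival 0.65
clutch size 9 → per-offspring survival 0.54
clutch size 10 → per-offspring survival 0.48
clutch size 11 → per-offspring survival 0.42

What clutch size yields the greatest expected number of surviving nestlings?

8

Expected surviving nestlings = c × s(c):
  c=5: 5 × 0.90 = 4.500
  c=6: 6 × 0.83 = 4.980
  c=7: 7 × 0.70 = 4.900
  c=8: 8 × 0.65 = 5.200
  c=9: 9 × 0.54 = 4.860
  c=10: 10 × 0.48 = 4.800
  c=11: 11 × 0.42 = 4.620
Maximum at c = 8 (5.200 surviving nestlings).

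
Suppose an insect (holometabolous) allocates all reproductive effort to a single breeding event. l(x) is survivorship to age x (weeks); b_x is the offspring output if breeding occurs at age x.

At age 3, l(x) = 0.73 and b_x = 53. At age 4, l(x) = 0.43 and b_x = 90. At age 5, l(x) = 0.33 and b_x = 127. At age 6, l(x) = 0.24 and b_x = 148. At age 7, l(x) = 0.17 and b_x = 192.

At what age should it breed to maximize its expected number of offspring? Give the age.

Expected offspring if breeding at age x = l(x) × b_x:
  age 3: 0.73 × 53 = 38.690
  age 4: 0.43 × 90 = 38.700
  age 5: 0.33 × 127 = 41.910
  age 6: 0.24 × 148 = 35.520
  age 7: 0.17 × 192 = 32.640
Maximum at age 5 (41.910).

5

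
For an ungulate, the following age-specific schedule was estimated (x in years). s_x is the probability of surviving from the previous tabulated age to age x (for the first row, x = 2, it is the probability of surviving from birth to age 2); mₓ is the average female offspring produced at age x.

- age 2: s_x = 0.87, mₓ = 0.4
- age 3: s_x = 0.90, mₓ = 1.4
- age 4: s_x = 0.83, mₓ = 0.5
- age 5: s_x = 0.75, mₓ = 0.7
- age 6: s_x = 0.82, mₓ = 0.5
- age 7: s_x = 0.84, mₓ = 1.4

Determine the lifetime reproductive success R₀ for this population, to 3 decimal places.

2.780

Survivorship from birth: l_x = s_2·s_3·…·s_x.
  l_2 = 0.87000
  l_3 = 0.78300
  l_4 = 0.64989
  l_5 = 0.48742
  l_6 = 0.39968
  l_7 = 0.33573
R₀ = Σ l_x mₓ:
  age 2: 0.87000 × 0.4 = 0.3480
  age 3: 0.78300 × 1.4 = 1.0962
  age 4: 0.64989 × 0.5 = 0.3249
  age 5: 0.48742 × 0.7 = 0.3412
  age 6: 0.39968 × 0.5 = 0.1998
  age 7: 0.33573 × 1.4 = 0.4700
R₀ = 0.3480 + 1.0962 + 0.3249 + 0.3412 + 0.1998 + 0.4700 = 2.7802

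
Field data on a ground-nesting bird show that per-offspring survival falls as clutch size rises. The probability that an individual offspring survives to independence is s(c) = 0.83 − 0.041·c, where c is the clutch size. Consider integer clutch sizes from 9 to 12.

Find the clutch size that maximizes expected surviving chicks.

Expected surviving chicks = c × s(c):
  c=9: 9 × 0.461 = 4.149
  c=10: 10 × 0.420 = 4.200
  c=11: 11 × 0.379 = 4.169
  c=12: 12 × 0.338 = 4.056
Maximum at c = 10 (4.200 surviving chicks).

10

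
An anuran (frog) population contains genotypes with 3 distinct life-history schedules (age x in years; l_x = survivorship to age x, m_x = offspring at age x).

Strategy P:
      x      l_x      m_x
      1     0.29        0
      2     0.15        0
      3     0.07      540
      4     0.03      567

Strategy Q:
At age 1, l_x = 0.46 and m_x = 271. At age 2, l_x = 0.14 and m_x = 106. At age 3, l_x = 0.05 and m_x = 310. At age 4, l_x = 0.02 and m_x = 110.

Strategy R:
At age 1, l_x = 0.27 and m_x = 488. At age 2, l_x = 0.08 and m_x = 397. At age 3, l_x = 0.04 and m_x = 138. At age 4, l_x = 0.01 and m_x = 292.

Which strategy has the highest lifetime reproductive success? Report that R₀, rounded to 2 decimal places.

171.96

Strategy P: R₀ = 0.29×0 + 0.15×0 + 0.07×540 + 0.03×567 = 54.8100
Strategy Q: R₀ = 0.46×271 + 0.14×106 + 0.05×310 + 0.02×110 = 157.2000
Strategy R: R₀ = 0.27×488 + 0.08×397 + 0.04×138 + 0.01×292 = 171.9600
Highest R₀: strategy R with 171.9600.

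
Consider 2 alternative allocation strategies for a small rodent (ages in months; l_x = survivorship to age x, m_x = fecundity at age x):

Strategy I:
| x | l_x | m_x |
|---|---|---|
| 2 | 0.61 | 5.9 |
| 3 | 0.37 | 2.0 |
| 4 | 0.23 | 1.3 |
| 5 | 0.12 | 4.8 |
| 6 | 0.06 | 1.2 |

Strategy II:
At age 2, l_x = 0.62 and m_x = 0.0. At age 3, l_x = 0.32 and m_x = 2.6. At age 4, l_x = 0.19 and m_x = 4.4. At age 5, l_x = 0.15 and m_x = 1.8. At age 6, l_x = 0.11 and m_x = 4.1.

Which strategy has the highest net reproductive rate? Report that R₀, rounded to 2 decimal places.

5.29

Strategy I: R₀ = 0.61×5.9 + 0.37×2.0 + 0.23×1.3 + 0.12×4.8 + 0.06×1.2 = 5.2860
Strategy II: R₀ = 0.62×0.0 + 0.32×2.6 + 0.19×4.4 + 0.15×1.8 + 0.11×4.1 = 2.3890
Highest R₀: strategy I with 5.2860.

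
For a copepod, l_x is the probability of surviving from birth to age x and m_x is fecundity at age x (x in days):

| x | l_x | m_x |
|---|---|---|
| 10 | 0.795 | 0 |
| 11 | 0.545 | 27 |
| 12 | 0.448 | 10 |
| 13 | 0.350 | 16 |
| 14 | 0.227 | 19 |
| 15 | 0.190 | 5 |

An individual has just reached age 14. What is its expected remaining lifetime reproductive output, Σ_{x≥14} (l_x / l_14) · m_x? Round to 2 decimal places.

23.19

l_14 = 0.227. Conditional survival from age 14 to x is l_x / l_14.
  x=14: (0.227/0.227) × 19 = 19.0000
  x=15: (0.190/0.227) × 5 = 4.1850
Sum = 19.0000 + 4.1850 = 23.1850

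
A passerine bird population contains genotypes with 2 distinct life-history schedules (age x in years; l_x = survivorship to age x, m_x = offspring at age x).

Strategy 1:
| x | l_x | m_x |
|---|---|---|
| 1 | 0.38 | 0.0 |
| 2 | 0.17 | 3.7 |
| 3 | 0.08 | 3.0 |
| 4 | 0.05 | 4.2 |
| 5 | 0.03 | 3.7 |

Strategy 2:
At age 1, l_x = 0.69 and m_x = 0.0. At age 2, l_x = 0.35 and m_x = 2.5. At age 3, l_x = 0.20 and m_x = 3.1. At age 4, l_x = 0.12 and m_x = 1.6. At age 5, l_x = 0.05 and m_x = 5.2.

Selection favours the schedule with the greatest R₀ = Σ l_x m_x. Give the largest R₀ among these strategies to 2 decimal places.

Strategy 1: R₀ = 0.38×0.0 + 0.17×3.7 + 0.08×3.0 + 0.05×4.2 + 0.03×3.7 = 1.1900
Strategy 2: R₀ = 0.69×0.0 + 0.35×2.5 + 0.20×3.1 + 0.12×1.6 + 0.05×5.2 = 1.9470
Highest R₀: strategy 2 with 1.9470.

1.95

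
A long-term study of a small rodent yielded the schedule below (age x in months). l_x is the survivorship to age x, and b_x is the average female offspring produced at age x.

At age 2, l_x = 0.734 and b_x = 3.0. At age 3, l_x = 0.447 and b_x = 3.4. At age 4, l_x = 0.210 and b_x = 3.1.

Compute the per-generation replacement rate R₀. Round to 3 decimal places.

R₀ = Σ l_x b_x:
  age 2: 0.734 × 3.0 = 2.2020
  age 3: 0.447 × 3.4 = 1.5198
  age 4: 0.210 × 3.1 = 0.6510
R₀ = 2.2020 + 1.5198 + 0.6510 = 4.3728

4.373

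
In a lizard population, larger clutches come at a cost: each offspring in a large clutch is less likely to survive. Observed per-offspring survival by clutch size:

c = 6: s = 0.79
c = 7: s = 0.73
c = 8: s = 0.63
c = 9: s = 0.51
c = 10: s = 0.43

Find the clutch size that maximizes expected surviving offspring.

Expected surviving offspring = c × s(c):
  c=6: 6 × 0.79 = 4.740
  c=7: 7 × 0.73 = 5.110
  c=8: 8 × 0.63 = 5.040
  c=9: 9 × 0.51 = 4.590
  c=10: 10 × 0.43 = 4.300
Maximum at c = 7 (5.110 surviving offspring).

7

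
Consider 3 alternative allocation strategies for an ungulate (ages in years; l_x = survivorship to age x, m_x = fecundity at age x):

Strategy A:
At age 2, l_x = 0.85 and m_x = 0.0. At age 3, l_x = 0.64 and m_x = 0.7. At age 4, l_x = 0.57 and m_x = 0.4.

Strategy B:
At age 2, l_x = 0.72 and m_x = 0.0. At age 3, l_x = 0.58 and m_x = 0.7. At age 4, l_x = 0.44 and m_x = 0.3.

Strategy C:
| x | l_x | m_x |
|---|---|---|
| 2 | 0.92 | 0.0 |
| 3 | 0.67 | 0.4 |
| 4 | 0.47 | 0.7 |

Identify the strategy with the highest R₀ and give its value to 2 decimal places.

0.68

Strategy A: R₀ = 0.85×0.0 + 0.64×0.7 + 0.57×0.4 = 0.6760
Strategy B: R₀ = 0.72×0.0 + 0.58×0.7 + 0.44×0.3 = 0.5380
Strategy C: R₀ = 0.92×0.0 + 0.67×0.4 + 0.47×0.7 = 0.5970
Highest R₀: strategy A with 0.6760.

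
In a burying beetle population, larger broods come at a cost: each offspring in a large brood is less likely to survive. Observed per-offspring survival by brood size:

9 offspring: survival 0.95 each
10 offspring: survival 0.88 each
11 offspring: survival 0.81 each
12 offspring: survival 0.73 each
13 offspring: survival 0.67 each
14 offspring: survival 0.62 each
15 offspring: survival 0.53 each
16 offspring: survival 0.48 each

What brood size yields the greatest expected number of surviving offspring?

11

Expected surviving offspring = c × s(c):
  c=9: 9 × 0.95 = 8.550
  c=10: 10 × 0.88 = 8.800
  c=11: 11 × 0.81 = 8.910
  c=12: 12 × 0.73 = 8.760
  c=13: 13 × 0.67 = 8.710
  c=14: 14 × 0.62 = 8.680
  c=15: 15 × 0.53 = 7.950
  c=16: 16 × 0.48 = 7.680
Maximum at c = 11 (8.910 surviving offspring).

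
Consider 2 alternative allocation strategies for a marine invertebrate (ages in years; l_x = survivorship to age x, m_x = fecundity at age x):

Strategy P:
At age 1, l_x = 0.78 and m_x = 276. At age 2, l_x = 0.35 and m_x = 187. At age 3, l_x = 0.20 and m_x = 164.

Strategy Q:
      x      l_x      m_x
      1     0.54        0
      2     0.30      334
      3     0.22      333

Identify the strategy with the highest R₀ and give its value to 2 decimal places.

Strategy P: R₀ = 0.78×276 + 0.35×187 + 0.20×164 = 313.5300
Strategy Q: R₀ = 0.54×0 + 0.30×334 + 0.22×333 = 173.4600
Highest R₀: strategy P with 313.5300.

313.53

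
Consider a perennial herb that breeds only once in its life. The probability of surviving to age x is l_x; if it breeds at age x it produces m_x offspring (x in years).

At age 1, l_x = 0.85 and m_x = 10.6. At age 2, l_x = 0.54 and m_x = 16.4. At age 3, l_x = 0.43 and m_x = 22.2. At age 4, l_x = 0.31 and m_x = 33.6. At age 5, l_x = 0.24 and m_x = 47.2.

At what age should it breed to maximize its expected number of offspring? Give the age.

5

Expected offspring if breeding at age x = l_x × m_x:
  age 1: 0.85 × 10.6 = 9.010
  age 2: 0.54 × 16.4 = 8.856
  age 3: 0.43 × 22.2 = 9.546
  age 4: 0.31 × 33.6 = 10.416
  age 5: 0.24 × 47.2 = 11.328
Maximum at age 5 (11.328).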